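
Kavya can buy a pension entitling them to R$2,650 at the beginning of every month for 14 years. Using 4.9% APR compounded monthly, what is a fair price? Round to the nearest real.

R$323,019

With 12 periods per year: i = 0.00408333, n = 168.
PV = 2650 × [1 − (1+0.00408333)^(−168)] / 0.00408333 × (1+i) = 2650 × 121.894008 = 323,019.1203
(annuity-due: payments at period start, so ×(1+i).)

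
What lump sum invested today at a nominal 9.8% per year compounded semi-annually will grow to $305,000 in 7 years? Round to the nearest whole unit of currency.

$156,114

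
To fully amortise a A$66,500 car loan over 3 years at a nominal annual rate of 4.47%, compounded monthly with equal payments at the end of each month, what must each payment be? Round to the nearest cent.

With 12 periods per year: i = 0.003725, n = 36.
Annuity-PV factor = 33.632077; PMT = 66500 / 33.632077 = 1,977.2790

A$1,977.28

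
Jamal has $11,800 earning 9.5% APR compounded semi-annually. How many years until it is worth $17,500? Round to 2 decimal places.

Periodic rate i = 0.095/2 = 0.0475.
(1+i)^n = 17500/11800 = 1.48305, so n = ln 1.48305 / ln 1.0475 = 8.4924 half-years
= 8.4924/2 years

4.25 years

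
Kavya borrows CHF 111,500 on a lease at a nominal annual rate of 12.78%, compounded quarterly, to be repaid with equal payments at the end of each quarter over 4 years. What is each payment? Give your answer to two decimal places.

i = 0.1278/4 = 0.03195 per quarter; n = 4·4 = 16.
PMT = 111500 / ( [1 − (1+0.03195)^(−16)] / 0.03195 ) = 111500 / 12.375876 = 9,009.4635

CHF 9,009.46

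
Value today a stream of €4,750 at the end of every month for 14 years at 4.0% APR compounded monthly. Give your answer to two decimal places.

€610,268.71

i = 0.04/12 = 0.00333333 per month; n = 14·12 = 168.
PV = PMT · [1 − (1+i)^(−n)] / i = 4750 · 128.477623 = 610,268.7069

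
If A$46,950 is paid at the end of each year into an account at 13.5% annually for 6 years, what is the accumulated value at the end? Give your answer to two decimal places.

A$395,715.42

FV = 46950 × [(1+0.135)^6 − 1] / 0.135 = 46950 × 8.428443 = 395,715.4162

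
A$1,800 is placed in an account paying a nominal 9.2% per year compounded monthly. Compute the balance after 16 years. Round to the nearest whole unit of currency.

i = 0.092/12 = 0.00766667 per month; n = 16·12 = 192.
1,800 × (1+0.00766667)^192 = 1,800 × 4.333545 = 7,800.3817

A$7,800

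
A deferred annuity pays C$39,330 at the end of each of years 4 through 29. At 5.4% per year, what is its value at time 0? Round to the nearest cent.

PV at t=3 (ordinary 26-year annuity): 39330 × a(26|0.054) = 39330 × 13.800601 = 542,777.6316
Discount back 3 years: 542,777.6316 × (1+0.054)^(−3) = 542,777.6316 × 0.854040 = 463,553.7610

C$463,553.76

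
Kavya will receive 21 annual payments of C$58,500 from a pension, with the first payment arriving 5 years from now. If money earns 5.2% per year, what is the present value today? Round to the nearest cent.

PV at t=4 (ordinary 21-year annuity): 58500 × a(21|0.052) = 58500 × 12.598439 = 737,008.7010
PV₀ = 737,008.7010 / (1+0.052)^4 = 737,008.7010 / 1.224794 = 601,741.0726

C$601,741.07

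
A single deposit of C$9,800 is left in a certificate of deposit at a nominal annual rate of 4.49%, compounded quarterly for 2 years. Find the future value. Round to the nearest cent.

i = 0.0449/4 = 0.011225 per quarter; n = 2·4 = 8.
9,800 × (1+0.011225)^8 = 9,800 × 1.093408 = 10,715.4018

C$10,715.40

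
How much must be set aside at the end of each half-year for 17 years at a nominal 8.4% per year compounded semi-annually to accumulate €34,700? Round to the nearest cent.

i = 0.084/2 = 0.042 per half-year; n = 17·2 = 34.
FV-annuity factor = 72.629577; PMT = 34700 / 72.629577 = 477.7668

€477.77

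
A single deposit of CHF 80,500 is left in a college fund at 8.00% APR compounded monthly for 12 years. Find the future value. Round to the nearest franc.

CHF 209,573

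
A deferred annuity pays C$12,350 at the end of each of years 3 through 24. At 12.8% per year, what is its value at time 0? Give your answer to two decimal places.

Value one period before first payment (t=2): 12350 × [1 − (1+0.128)^(−22)] / 0.128 = 12350 × 7.260435 = 89,666.3782
Discount back 2 years: 89,666.3782 × (1+0.128)^(−2) = 89,666.3782 × 0.785926 = 70,471.1613

C$70,471.16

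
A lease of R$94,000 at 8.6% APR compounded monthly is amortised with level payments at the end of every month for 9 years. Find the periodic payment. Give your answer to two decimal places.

Periodic rate i = 0.086/12 = 0.00716667; n = 9 × 12 = 108 periods.
Annuity-PV factor = 75.008451; PMT = 94000 / 75.008451 = 1,253.1921

R$1,253.19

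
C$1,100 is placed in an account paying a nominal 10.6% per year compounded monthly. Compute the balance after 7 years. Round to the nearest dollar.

C$2,303

i = 0.106/12 = 0.00883333 per month; n = 7·12 = 84.
1,100 × (1+0.00883333)^84 = 1,100 × 2.093300 = 2,302.6305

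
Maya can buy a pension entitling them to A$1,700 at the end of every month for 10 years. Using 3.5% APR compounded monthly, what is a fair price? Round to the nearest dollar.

A$171,915

i = 0.035/12 = 0.00291667 per month; n = 10·12 = 120.
PV = 1700 × [1 − (1+0.00291667)^(−120)] / 0.00291667 = 1700 × 101.126685 = 171,915.3650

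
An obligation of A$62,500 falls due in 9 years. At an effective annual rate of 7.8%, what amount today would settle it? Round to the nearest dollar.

A$31,792

Discount factor = (1+0.078)^(−9) = 0.508664; PV = 62,500 × 0.508664 = 31,791.5110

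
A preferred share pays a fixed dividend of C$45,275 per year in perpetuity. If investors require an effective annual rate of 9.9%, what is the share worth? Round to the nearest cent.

PV = PMT / i = 45275 / 0.099 = 457,323.2323

C$457,323.23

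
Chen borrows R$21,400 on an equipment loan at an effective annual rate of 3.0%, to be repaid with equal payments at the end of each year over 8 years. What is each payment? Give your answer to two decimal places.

R$3,048.57

PMT = 21400 / ( [1 − (1+0.03)^(−8)] / 0.03 ) = 21400 / 7.019692 = 3,048.5667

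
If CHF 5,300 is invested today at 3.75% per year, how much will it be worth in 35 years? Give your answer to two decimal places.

CHF 19,224.70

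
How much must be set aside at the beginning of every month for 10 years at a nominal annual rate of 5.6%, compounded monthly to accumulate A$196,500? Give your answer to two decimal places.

A$1,219.60

Periodic rate i = 0.056/12 = 0.00466667; n = 10 × 12 = 120 periods.
PMT = 196500 / ( [(1+0.00466667)^120 − 1] / 0.00466667 × (1+i) ) = 196500 / 161.118436 = 1,219.5997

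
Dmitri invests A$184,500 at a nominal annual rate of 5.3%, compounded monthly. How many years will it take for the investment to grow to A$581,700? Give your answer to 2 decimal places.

21.71 years

Periodic rate i = 0.053/12 = 0.00441667.
(1+i)^n = 581700/184500 = 3.15285, so n = ln 3.15285 / ln 1.00442 = 260.5674 months
= 260.5674/12 years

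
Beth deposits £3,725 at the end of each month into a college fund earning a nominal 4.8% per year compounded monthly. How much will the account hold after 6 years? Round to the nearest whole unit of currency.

£310,098

With 12 periods per year: i = 0.004, n = 72.
FV = 3725 × [(1+0.004)^72 − 1] / 0.004 = 3725 × 83.247831 = 310,098.1691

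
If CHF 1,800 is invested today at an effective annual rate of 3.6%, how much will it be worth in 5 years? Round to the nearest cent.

CHF 2,148.18

FV = 1,800 × (1 + 0.036)^5 = 2,148.1830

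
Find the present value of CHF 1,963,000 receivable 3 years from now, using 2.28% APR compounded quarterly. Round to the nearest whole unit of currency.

Periodic rate i = 0.0228/4 = 0.0057; n = 3 × 4 = 12 periods.
PV = 1,963,000 / (1 + 0.0057)^12 = 1,963,000 / 1.070586 = 1,833,575.9252

CHF 1,833,576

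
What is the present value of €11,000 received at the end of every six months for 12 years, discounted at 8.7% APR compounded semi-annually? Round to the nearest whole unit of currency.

With 2 periods per year: i = 0.0435, n = 24.
Annuity factor a(24|0.0435) = 14.714956; PV = 11000 × 14.714956 = 161,864.5204

€161,865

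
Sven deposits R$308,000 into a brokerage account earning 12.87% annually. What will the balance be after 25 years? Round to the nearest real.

R$6,353,512

308,000 × (1+0.1287)^25 = 308,000 × 20.628285 = 6,353,511.8259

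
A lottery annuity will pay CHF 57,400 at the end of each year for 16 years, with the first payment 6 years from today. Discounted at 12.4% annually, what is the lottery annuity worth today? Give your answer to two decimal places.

PV at t=5 (ordinary 16-year annuity): 57400 × a(16|0.124) = 57400 × 6.821956 = 391,580.2874
Discount back 5 years: 391,580.2874 × (1+0.124)^(−5) = 391,580.2874 × 0.557402 = 218,267.5957

CHF 218,267.60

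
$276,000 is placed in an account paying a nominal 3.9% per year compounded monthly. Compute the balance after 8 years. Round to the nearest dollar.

$376,868

With 12 periods per year: i = 0.00325, n = 96.
276,000 × (1+0.00325)^96 = 276,000 × 1.365464 = 376,867.9880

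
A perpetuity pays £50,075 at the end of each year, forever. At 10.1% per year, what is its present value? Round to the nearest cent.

£495,792.08

PV = C/r = 50075/0.101 = 495,792.0792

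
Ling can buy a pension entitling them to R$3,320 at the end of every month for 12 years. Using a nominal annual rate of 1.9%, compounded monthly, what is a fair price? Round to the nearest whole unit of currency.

i = 0.019/12 = 0.00158333 per month; n = 12·12 = 144.
PV = 3320 × [1 − (1+0.00158333)^(−144)] / 0.00158333 = 3320 × 128.672955 = 427,194.2097

R$427,194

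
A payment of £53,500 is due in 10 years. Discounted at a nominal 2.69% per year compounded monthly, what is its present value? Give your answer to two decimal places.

£40,893.97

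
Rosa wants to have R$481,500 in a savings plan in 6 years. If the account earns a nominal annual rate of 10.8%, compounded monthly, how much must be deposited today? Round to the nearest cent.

i = 0.108/12 = 0.009 per month; n = 6·12 = 72.
PV = 481,500 / (1 + 0.009)^72 = 481,500 / 1.906180 = 252,599.4045

R$252,599.40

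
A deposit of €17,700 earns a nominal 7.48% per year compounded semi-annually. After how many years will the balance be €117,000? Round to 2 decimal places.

Periodic rate i = 0.0748/2 = 0.0374.
(1+i)^n = 117000/17700 = 6.61017, so n = ln 6.61017 / ln 1.0374 = 51.4361 half-years
= 51.4361/2 years

25.72 years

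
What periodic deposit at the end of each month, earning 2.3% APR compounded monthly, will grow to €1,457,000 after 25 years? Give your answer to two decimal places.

€3,597.98

Periodic rate i = 0.023/12 = 0.00191667; n = 25 × 12 = 300 periods.
FV-annuity factor = 404.949273; PMT = 1.457e+06 / 404.949273 = 3,597.9815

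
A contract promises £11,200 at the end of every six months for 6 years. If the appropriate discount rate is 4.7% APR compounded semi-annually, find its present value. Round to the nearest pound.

Periodic rate i = 0.047/2 = 0.0235; n = 6 × 2 = 12 periods.
Annuity factor a(12|0.0235) = 10.351553; PV = 11200 × 10.351553 = 115,937.3906

£115,937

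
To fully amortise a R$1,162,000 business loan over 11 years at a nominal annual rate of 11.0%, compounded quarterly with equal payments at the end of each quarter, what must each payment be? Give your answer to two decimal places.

With 4 periods per year: i = 0.0275, n = 44.
Annuity-PV factor = 25.341475; PMT = 1.162e+06 / 25.341475 = 45,853.6844

R$45,853.68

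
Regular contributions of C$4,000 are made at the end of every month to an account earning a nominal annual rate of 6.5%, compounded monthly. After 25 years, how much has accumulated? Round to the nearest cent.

C$2,995,346.10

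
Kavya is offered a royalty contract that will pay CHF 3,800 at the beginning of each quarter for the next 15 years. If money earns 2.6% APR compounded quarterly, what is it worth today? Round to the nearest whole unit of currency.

CHF 189,522

With 4 periods per year: i = 0.0065, n = 60.
PV = PMT · [1 − (1+i)^(−n)] / i × (1+i) = 3800 · 49.874106 = 189,521.6034
(Beginning-of-period payments → annuity-due factor ×(1+i).)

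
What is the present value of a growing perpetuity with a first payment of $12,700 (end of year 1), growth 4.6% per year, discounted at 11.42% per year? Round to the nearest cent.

$186,217.01

PV = PMT / (i − g) = 12700 / (0.1142 − 0.046) = 12700 / 0.068200 = 186,217.0088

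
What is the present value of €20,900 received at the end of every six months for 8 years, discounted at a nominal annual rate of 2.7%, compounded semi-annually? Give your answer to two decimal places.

€298,946.73

Periodic rate i = 0.027/2 = 0.0135; n = 8 × 2 = 16 periods.
PV = 20900 × [1 − (1+0.0135)^(−16)] / 0.0135 = 20900 × 14.303671 = 298,946.7284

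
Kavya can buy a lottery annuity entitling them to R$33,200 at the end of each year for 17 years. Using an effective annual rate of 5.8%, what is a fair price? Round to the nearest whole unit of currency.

PV = PMT · [1 − (1+i)^(−n)] / i = 33200 · 10.629641 = 352,904.0815

R$352,904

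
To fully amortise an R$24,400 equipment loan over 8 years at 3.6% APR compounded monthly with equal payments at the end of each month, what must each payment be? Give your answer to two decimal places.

Periodic rate i = 0.036/12 = 0.003; n = 8 × 12 = 96 periods.
PMT = 24400 / ( [1 − (1+0.003)^(−96)] / 0.003 ) = 24400 / 83.305029 = 292.8995

R$292.90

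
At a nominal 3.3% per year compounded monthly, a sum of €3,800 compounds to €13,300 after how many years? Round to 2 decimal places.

38.01 years

Periodic rate i = 0.033/12 = 0.00275.
(1+i)^n = 13300/3800 = 3.50000, so n = ln 3.50000 / ln 1.00275 = 456.1763 months
= 456.1763/12 years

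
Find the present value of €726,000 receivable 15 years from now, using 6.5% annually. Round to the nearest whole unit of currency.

Discount factor = (1+0.065)^(−15) = 0.388827; PV = 726,000 × 0.388827 = 282,288.0567

€282,288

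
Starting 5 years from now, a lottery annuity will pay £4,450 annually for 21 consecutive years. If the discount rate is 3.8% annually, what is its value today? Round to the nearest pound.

£54,782

PV at t=4 (ordinary 21-year annuity): 4450 × a(21|0.038) = 4450 × 14.291152 = 63,595.6279
PV₀ = 63,595.6279 / (1+0.038)^4 = 63,595.6279 / 1.160886 = 54,781.9952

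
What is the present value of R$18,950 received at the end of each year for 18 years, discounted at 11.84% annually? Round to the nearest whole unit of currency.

Annuity factor a(18|0.1184) = 7.319009; PV = 18950 × 7.319009 = 138,695.2289

R$138,695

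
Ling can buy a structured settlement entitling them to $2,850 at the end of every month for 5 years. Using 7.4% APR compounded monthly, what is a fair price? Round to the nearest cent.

$142,567.98

i = 0.074/12 = 0.00616667 per month; n = 5·12 = 60.
PV = PMT · [1 − (1+i)^(−n)] / i = 2850 · 50.023854 = 142,567.9850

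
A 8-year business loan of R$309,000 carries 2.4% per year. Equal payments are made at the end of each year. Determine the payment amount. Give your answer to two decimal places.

R$42,911.85

Annuity-PV factor = 7.200808; PMT = 309000 / 7.200808 = 42,911.8521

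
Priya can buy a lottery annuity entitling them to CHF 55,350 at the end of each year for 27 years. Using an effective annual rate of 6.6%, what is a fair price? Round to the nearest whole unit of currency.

Annuity factor a(27|0.066) = 12.453704; PV = 55350 × 12.453704 = 689,312.5190

CHF 689,313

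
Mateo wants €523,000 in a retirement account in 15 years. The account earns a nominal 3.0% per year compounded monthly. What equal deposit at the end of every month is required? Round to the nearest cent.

€2,304.24

With 12 periods per year: i = 0.0025, n = 180.
PMT = 523000 / ( [(1+0.0025)^180 − 1] / 0.0025 ) = 523000 / 226.972690 = 2,304.2420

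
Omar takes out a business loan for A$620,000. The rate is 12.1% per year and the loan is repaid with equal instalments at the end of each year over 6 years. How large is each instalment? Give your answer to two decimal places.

A$151,227.28

Annuity-PV factor = 4.099789; PMT = 620000 / 4.099789 = 151,227.2815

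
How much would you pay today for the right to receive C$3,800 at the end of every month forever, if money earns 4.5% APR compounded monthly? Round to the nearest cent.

Periodic rate i = 0.045/12 = 0.00375.
PV = PMT / i = 3800 / 0.00375 = 1,013,333.3333

C$1,013,333.33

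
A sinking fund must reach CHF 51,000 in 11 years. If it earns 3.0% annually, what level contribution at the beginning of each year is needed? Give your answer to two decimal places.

PMT = 51000 / ( [(1+0.03)^11 − 1] / 0.03 × (1+i) ) = 51000 / 13.192030 = 3,865.9707

CHF 3,865.97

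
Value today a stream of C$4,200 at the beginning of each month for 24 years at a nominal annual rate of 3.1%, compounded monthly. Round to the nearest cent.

C$854,668.81

Periodic rate i = 0.031/12 = 0.00258333; n = 24 × 12 = 288 periods.
PV = PMT · [1 − (1+i)^(−n)] / i × (1+i) = 4200 · 203.492574 = 854,668.8108
Payments are at the start of each period, so multiply by (1+i).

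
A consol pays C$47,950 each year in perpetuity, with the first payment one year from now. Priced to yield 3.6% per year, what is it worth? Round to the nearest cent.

PV = PMT / i = 47950 / 0.036 = 1,331,944.4444

C$1,331,944.44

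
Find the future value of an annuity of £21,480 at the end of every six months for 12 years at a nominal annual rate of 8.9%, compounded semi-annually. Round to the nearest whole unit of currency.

£889,691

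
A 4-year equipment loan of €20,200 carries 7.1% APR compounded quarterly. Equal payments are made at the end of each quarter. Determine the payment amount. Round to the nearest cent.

€1,461.35

Periodic rate i = 0.071/4 = 0.01775; n = 4 × 4 = 16 periods.
Annuity-PV factor = 13.822863; PMT = 20200 / 13.822863 = 1,461.3470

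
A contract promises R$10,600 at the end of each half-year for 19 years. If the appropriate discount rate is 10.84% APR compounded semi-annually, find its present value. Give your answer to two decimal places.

R$169,255.21

With 2 periods per year: i = 0.0542, n = 38.
Annuity factor a(38|0.0542) = 15.967473; PV = 10600 × 15.967473 = 169,255.2134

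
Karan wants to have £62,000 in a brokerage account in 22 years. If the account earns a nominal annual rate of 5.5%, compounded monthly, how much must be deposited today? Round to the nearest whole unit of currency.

With 12 periods per year: i = 0.00458333, n = 264.
PV = 62,000 / (1 + 0.00458333)^264 = 62,000 / 3.344227 = 18,539.4123

£18,539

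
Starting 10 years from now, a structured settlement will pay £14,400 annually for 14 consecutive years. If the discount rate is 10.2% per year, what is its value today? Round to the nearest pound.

£43,781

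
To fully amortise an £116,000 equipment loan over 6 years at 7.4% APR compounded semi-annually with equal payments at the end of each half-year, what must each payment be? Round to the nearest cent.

£12,145.86

i = 0.074/2 = 0.037 per half-year; n = 6·2 = 12.
Annuity-PV factor = 9.550578; PMT = 116000 / 9.550578 = 12,145.8620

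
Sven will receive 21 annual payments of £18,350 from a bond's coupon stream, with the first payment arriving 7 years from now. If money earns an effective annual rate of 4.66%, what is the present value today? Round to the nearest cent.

£184,491.32

PV at t=6 (ordinary 21-year annuity): 18350 × a(21|0.0466) = 18350 × 13.213694 = 242,471.2898
Discount back 6 years: 242,471.2898 × (1+0.0466)^(−6) = 242,471.2898 × 0.760879 = 184,491.3208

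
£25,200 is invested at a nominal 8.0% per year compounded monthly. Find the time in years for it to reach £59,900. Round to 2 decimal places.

10.86 years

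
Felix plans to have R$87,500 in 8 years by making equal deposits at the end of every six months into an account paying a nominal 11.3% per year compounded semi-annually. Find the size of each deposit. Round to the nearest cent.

R$3,507.66

i = 0.113/2 = 0.0565 per half-year; n = 8·2 = 16.
PMT = 87500 / ( [(1+0.0565)^16 − 1] / 0.0565 ) = 87500 / 24.945439 = 3,507.6553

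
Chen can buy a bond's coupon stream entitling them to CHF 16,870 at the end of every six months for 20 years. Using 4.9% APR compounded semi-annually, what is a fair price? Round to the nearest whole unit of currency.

With 2 periods per year: i = 0.0245, n = 40.
Annuity factor a(40|0.0245) = 25.315480; PV = 16870 × 25.315480 = 427,072.1538

CHF 427,072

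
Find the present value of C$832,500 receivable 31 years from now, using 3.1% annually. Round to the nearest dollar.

Discount factor = (1+0.031)^(−31) = 0.388134; PV = 832,500 × 0.388134 = 323,121.3230

C$323,121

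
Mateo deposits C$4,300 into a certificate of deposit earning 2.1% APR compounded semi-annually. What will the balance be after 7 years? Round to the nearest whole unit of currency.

C$4,977

With 2 periods per year: i = 0.0105, n = 14.
FV = PV·(1+i)^n = 4,300 × 1.157467 = 4,977.1062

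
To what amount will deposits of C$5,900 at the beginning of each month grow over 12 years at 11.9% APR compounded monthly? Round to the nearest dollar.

C$1,887,366

With 12 periods per year: i = 0.00991667, n = 144.
Accumulation factor s(144|0.00991667) × (1+i) = 319.892582; FV = 5900 × 319.892582 = 1,887,366.2367
Payments are at the start of each period, so multiply by (1+i).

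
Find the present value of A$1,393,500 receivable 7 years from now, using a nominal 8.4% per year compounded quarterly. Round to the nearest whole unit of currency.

A$778,729

With 4 periods per year: i = 0.021, n = 28.
PV = FV·(1+i)^(−n) = 1,393,500 × 0.558829 = 778,728.7246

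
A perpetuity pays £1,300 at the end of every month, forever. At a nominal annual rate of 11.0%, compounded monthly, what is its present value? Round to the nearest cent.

Periodic rate i = 0.11/12 = 0.00916667.
PV = PMT / i = 1300 / 0.00916667 = 141,818.1818

£141,818.18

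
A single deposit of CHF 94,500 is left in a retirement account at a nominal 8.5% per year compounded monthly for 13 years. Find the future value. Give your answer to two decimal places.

CHF 284,207.52

i = 0.085/12 = 0.00708333 per month; n = 13·12 = 156.
FV = 94,500 × (1 + 0.00708333)^156 = 284,207.5201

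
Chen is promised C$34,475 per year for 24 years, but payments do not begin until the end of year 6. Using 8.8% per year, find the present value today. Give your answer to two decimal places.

C$223,021.25

Value one period before first payment (t=5): 34475 × [1 − (1+0.088)^(−24)] / 0.088 = 34475 × 9.862487 = 340,009.2473
PV₀ = 340,009.2473 / (1+0.088)^5 = 340,009.2473 / 1.524560 = 223,021.2533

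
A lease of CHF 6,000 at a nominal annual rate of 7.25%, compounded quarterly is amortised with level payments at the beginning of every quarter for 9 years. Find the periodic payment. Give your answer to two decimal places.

i = 0.0725/4 = 0.018125 per quarter; n = 9·4 = 36.
PMT = 6000 / ( [1 − (1+0.018125)^(−36)] / 0.018125 × (1+i) ) = 6000 / 26.749653 = 224.3020

CHF 224.30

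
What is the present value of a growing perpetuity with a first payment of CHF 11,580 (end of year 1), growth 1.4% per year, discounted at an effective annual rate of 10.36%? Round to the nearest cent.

CHF 129,241.07

PV = PMT / (i − g) = 11580 / (0.1036 − 0.014) = 11580 / 0.089600 = 129,241.0714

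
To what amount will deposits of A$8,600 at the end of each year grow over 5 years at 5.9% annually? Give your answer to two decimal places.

FV = PMT · [(1+i)^n − 1] / i = 8600 · 5.625849 = 48,382.3015

A$48,382.30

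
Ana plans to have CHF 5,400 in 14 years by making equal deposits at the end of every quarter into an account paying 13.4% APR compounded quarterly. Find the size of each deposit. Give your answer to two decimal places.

Periodic rate i = 0.134/4 = 0.0335; n = 14 × 4 = 56 periods.
PMT = 5400 / ( [(1+0.0335)^56 − 1] / 0.0335 ) = 5400 / 159.097179 = 33.9415

CHF 33.94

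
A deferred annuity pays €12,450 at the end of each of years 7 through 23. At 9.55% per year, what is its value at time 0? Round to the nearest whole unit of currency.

€59,422

Value one period before first payment (t=6): 12450 × [1 − (1+0.0955)^(−17)] / 0.0955 = 12450 × 8.250012 = 102,712.6495
PV₀ = 102,712.6495 / (1+0.0955)^6 = 102,712.6495 / 1.728520 = 59,422.3250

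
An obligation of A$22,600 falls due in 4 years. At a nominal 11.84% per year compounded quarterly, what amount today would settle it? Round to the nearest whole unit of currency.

i = 0.1184/4 = 0.0296 per quarter; n = 4·4 = 16.
PV = 22,600 / (1 + 0.0296)^16 = 22,600 / 1.594764 = 14,171.3719

A$14,171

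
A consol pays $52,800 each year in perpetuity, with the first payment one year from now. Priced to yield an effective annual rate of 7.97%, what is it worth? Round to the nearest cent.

PV = PMT / i = 52800 / 0.0797 = 662,484.3162

$662,484.32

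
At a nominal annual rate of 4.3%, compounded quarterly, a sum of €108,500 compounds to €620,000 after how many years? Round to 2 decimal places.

40.75 years

Periodic rate i = 0.043/4 = 0.01075.
(1+i)^n = 620000/108500 = 5.71429, so n = ln 5.71429 / ln 1.01075 = 163.0066 quarters
= 163.0066/4 years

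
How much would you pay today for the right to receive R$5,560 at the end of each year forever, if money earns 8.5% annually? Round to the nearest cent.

R$65,411.76

PV = PMT / i = 5560 / 0.085 = 65,411.7647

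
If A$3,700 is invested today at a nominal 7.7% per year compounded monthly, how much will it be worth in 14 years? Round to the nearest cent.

A$10,836.16

Periodic rate i = 0.077/12 = 0.00641667; n = 14 × 12 = 168 periods.
3,700 × (1+0.00641667)^168 = 3,700 × 2.928693 = 10,836.1629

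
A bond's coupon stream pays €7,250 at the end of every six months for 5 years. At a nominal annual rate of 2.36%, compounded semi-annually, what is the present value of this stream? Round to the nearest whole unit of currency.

i = 0.0236/2 = 0.0118 per half-year; n = 5·2 = 10.
PV = 7250 × [1 − (1+0.0118)^(−10)] / 0.0118 = 7250 × 9.380496 = 68,008.5941

€68,009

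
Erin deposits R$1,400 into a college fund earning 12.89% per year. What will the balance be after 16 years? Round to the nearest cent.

1,400 × (1+0.1289)^16 = 1,400 × 6.958050 = 9,741.2705

R$9,741.27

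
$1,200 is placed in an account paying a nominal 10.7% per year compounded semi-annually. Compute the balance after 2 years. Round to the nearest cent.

$1,478.15

With 2 periods per year: i = 0.0535, n = 4.
FV = PV·(1+i)^n = 1,200 × 1.231794 = 1,478.1531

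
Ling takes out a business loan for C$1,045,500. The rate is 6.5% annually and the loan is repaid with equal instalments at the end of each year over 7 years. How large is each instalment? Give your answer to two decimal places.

PMT = 1.0455e+06 / ( [1 − (1+0.065)^(−7)] / 0.065 ) = 1.0455e+06 / 5.484520 = 190,627.4466

C$190,627.45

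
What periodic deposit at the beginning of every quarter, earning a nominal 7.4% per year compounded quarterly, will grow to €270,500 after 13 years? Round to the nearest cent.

With 4 periods per year: i = 0.0185, n = 52.
FV-annuity factor × (1+i) = 87.757399; PMT = 270500 / 87.757399 = 3,082.3612

€3,082.36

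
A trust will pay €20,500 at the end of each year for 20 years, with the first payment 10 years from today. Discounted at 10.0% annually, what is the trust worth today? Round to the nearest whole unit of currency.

PV at t=9 (ordinary 20-year annuity): 20500 × a(20|0.1) = 20500 × 8.513564 = 174,528.0563
PV₀ = 174,528.0563 / (1+0.1)^9 = 174,528.0563 / 2.357948 = 74,016.9330

€74,017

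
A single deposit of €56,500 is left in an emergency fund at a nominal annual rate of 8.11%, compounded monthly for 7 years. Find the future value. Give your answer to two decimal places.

With 12 periods per year: i = 0.00675833, n = 84.
56,500 × (1+0.00675833)^84 = 56,500 × 1.760839 = 99,487.3883

€99,487.39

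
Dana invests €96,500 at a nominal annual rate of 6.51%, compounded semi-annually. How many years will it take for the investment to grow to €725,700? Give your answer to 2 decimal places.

Periodic rate i = 0.0651/2 = 0.03255.
n = ln(725700/96500) / ln(1+0.03255) = ln(7.52021) / 0.032031 = 62.9879 half-years
= 62.9879/2 years

31.49 years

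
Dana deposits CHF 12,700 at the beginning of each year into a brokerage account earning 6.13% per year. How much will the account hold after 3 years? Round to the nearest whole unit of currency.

CHF 42,965

Accumulation factor s(3|0.0613) × (1+i) = 3.383061; FV = 12700 × 3.383061 = 42,964.8761
(Beginning-of-period payments → annuity-due factor ×(1+i).)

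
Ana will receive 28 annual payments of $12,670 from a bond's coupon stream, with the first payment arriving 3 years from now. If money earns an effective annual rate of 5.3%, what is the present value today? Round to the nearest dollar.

$164,823

PV at t=2 (ordinary 28-year annuity): 12670 × a(28|0.053) = 12670 × 14.424378 = 182,756.8686
Discount back 2 years: 182,756.8686 × (1+0.053)^(−2) = 182,756.8686 × 0.901869 = 164,822.6778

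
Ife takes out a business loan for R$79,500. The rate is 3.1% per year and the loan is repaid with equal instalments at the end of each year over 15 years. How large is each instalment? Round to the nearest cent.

Annuity-PV factor = 11.852044; PMT = 79500 / 11.852044 = 6,707.7040

R$6,707.70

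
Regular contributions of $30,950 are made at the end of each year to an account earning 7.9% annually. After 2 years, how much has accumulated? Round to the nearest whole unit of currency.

FV = 30950 × [(1+0.079)^2 − 1] / 0.079 = 30950 × 2.079000 = 64,345.0500

$64,345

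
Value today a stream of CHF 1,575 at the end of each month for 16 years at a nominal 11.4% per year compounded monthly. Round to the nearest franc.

CHF 138,803

With 12 periods per year: i = 0.0095, n = 192.
PV = 1575 × [1 − (1+0.0095)^(−192)] / 0.0095 = 1575 × 88.129017 = 138,803.2023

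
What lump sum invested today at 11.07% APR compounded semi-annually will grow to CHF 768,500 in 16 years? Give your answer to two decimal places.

CHF 137,074.10

With 2 periods per year: i = 0.05535, n = 32.
Discount factor = (1+0.05535)^(−32) = 0.178366; PV = 768,500 × 0.178366 = 137,074.1017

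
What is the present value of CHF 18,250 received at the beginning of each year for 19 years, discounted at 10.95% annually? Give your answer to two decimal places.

Annuity factor a(19|0.1095) × (1+i) = 8.725419; PV = 18250 × 8.725419 = 159,238.9010
Payments are at the start of each period, so multiply by (1+i).

CHF 159,238.90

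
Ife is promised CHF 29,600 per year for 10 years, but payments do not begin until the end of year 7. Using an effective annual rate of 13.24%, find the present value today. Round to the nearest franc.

PV at t=6 (ordinary 10-year annuity): 29600 × a(10|0.1324) = 29600 × 5.374592 = 159,087.9106
Discount back 6 years: 159,087.9106 × (1+0.1324)^(−6) = 159,087.9106 × 0.474243 = 75,446.3118

CHF 75,446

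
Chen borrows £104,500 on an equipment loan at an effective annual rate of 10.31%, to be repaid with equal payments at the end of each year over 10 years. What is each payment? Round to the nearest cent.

£17,234.03

Annuity-PV factor = 6.063584; PMT = 104500 / 6.063584 = 17,234.0324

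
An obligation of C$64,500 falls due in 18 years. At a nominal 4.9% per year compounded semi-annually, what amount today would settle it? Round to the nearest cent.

i = 0.049/2 = 0.0245 per half-year; n = 18·2 = 36.
Discount factor = (1+0.0245)^(−36) = 0.418378; PV = 64,500 × 0.418378 = 26,985.4122

C$26,985.41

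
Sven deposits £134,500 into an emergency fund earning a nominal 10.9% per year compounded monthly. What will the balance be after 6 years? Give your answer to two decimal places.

With 12 periods per year: i = 0.00908333, n = 72.
134,500 × (1+0.00908333)^72 = 134,500 × 1.917549 = 257,910.2907

£257,910.29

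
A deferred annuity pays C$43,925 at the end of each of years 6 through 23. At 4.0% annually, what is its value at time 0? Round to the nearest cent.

C$457,040.47

Value one period before first payment (t=5): 43925 × [1 − (1+0.04)^(−18)] / 0.04 = 43925 × 12.659297 = 556,059.6196
PV₀ = 556,059.6196 / (1+0.04)^5 = 556,059.6196 / 1.216653 = 457,040.4743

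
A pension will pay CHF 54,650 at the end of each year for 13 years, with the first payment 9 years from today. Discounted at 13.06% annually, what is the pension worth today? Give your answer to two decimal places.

PV at t=8 (ordinary 13-year annuity): 54650 × a(13|0.1306) = 54650 × 6.104438 = 333,607.5148
Discount back 8 years: 333,607.5148 × (1+0.1306)^(−8) = 333,607.5148 × 0.374566 = 124,957.9742

CHF 124,957.97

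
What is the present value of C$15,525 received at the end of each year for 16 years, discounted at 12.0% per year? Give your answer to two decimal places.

PV = PMT · [1 − (1+i)^(−n)] / i = 15525 · 6.973986 = 108,271.1350

C$108,271.13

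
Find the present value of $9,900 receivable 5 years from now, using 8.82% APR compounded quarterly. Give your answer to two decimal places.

$6,400.18

With 4 periods per year: i = 0.02205, n = 20.
PV = FV·(1+i)^(−n) = 9,900 × 0.646483 = 6,400.1823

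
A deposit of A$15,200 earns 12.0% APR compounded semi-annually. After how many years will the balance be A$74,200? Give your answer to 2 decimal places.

13.60 years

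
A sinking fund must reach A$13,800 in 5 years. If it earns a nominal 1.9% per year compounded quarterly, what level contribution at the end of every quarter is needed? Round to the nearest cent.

A$659.38

i = 0.019/4 = 0.00475 per quarter; n = 5·4 = 20.
FV-annuity factor = 20.928748; PMT = 13800 / 20.928748 = 659.3801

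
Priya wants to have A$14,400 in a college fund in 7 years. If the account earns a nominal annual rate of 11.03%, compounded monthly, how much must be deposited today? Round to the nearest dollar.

Periodic rate i = 0.1103/12 = 0.00919167; n = 7 × 12 = 84 periods.
PV = 14,400 / (1 + 0.00919167)^84 = 14,400 / 2.156687 = 6,676.9083

A$6,677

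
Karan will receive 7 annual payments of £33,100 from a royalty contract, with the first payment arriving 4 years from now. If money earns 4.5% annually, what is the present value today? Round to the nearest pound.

PV at t=3 (ordinary 7-year annuity): 33100 × a(7|0.045) = 33100 × 5.892701 = 195,048.4011
PV₀ = 195,048.4011 / (1+0.045)^3 = 195,048.4011 / 1.141166 = 170,920.2515

£170,920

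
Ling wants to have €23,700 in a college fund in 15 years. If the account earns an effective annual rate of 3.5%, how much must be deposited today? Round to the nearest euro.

€14,146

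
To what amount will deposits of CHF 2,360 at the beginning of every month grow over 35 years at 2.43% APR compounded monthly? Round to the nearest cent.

CHF 1,563,445.67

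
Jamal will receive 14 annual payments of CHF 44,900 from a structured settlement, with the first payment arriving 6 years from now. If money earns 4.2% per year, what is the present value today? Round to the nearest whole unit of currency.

CHF 381,052

Value one period before first payment (t=5): 44900 × [1 − (1+0.042)^(−14)] / 0.042 = 44900 × 10.425009 = 468,082.8881
Discount back 5 years: 468,082.8881 × (1+0.042)^(−5) = 468,082.8881 × 0.814069 = 381,051.9338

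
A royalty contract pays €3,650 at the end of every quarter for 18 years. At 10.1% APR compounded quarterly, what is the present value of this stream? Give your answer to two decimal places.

With 4 periods per year: i = 0.02525, n = 72.
PV = 3650 × [1 − (1+0.02525)^(−72)] / 0.02525 = 3650 × 33.027464 = 120,550.2426

€120,550.24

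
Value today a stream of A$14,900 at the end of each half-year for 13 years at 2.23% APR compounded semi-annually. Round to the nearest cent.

Periodic rate i = 0.0223/2 = 0.01115; n = 13 × 2 = 26 periods.
Annuity factor a(26|0.01115) = 22.462789; PV = 14900 × 22.462789 = 334,695.5539

A$334,695.55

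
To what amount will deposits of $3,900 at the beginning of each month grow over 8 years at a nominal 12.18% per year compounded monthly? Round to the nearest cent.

$635,221.99

i = 0.1218/12 = 0.01015 per month; n = 8·12 = 96.
FV = 3900 × [(1+0.01015)^96 − 1] / 0.01015 × (1+i) = 3900 × 162.877434 = 635,221.9914
(Beginning-of-period payments → annuity-due factor ×(1+i).)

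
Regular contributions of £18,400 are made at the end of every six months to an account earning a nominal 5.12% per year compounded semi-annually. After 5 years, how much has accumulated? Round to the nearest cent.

£206,710.70

Periodic rate i = 0.0512/2 = 0.0256; n = 5 × 2 = 10 periods.
Accumulation factor s(10|0.0256) = 11.234277; FV = 18400 × 11.234277 = 206,710.6966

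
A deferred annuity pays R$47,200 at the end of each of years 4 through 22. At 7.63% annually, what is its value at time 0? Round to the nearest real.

R$373,444

PV at t=3 (ordinary 19-year annuity): 47200 × a(19|0.0763) = 47200 × 9.864690 = 465,613.3665
Discount back 3 years: 465,613.3665 × (1+0.0763)^(−3) = 465,613.3665 × 0.802047 = 373,443.9417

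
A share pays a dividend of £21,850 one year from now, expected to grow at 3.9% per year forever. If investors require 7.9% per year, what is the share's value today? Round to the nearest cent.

£546,250.00

PV = PMT / (i − g) = 21850 / (0.079 − 0.039) = 21850 / 0.040000 = 546,250.0000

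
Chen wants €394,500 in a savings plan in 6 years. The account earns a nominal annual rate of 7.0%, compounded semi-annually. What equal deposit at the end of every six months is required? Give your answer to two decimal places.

i = 0.07/2 = 0.035 per half-year; n = 6·2 = 12.
FV-annuity factor = 14.601962; PMT = 394500 / 14.601962 = 27,016.9180

€27,016.92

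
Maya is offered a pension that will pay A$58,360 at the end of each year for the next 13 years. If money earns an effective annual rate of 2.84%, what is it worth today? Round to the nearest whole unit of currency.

A$627,055

PV = 58360 × [1 − (1+0.0284)^(−13)] / 0.0284 = 58360 × 10.744603 = 627,055.0057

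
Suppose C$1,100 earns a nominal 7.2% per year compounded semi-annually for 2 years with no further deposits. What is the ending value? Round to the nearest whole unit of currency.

C$1,267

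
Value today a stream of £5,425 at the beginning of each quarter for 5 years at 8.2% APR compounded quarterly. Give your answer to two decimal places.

i = 0.082/4 = 0.0205 per quarter; n = 5·4 = 20.
PV = PMT · [1 − (1+i)^(−n)] / i × (1+i) = 5425 · 16.606402 = 90,089.7295
(annuity-due: payments at period start, so ×(1+i).)

£90,089.73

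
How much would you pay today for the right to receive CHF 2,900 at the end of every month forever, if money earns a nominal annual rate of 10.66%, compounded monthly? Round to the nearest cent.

CHF 326,454.03

Periodic rate i = 0.1066/12 = 0.00888333.
PV = PMT / i = 2900 / 0.00888333 = 326,454.0338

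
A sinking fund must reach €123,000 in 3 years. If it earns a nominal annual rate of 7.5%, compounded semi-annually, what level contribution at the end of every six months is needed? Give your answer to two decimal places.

€18,660.60

Periodic rate i = 0.075/2 = 0.0375; n = 3 × 2 = 6 periods.
PMT = 123000 / ( [(1+0.0375)^6 − 1] / 0.0375 ) = 123000 / 6.591428 = 18,660.5999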